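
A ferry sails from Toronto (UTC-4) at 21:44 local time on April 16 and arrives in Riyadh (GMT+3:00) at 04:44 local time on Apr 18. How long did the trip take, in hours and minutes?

24 hours

Departure in UTC: 21:44 + 4:00 = 01:44 on Apr 17.
Arrival in UTC: 04:44 − 3:00 = 01:44 on Apr 18.
Elapsed = 01:44 − 01:44 (+1 day) = 24 hours.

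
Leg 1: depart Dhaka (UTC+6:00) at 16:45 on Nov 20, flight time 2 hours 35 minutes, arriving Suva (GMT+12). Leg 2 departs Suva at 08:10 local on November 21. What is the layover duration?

Convert departure to UTC: 16:45 − 6:00 = 10:45 UTC on Nov 20.
Add 2 hours and 35 minutes flight time → 13:20 UTC.
Suva is UTC+12:00, so local arrival = 13:20 + 12:00 = 01:20 on Nov 21.
Layover = 08:10 − 01:20 = 6 hours 50 minutes.

6 hours 50 minutes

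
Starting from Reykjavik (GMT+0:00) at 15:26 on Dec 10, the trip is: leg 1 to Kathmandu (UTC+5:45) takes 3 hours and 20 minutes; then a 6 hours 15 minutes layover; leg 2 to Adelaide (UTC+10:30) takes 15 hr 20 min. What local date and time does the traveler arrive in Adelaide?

Reykjavik is at UTC+0, so departure is already 15:26 UTC on Dec 10.
Add 3 hours 20 minutes leg 1 → 18:46 UTC.
Add 6 hours 15 minutes layover in Kathmandu → 01:01 UTC (Dec 11).
Add 15 hours and 20 minutes leg 2 → 16:21 UTC.
Adelaide is UTC+10:30, so local arrival = 16:21 + 10:30 = 02:51 on Dec 12.

02:51 on Dec 12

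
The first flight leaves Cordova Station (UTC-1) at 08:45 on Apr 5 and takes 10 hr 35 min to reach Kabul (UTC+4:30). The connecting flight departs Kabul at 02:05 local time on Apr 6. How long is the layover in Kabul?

1 hour 15 minutes

Convert departure to UTC: 08:45 + 1:00 = 09:45 UTC on Apr 5.
Add 10 hours and 35 minutes flight time → 20:20 UTC.
Kabul is UTC+4:30, so local arrival = 20:20 + 4:30 = 00:50 on Apr 6.
Layover = 02:05 − 00:50 = 1 hour 15 minutes.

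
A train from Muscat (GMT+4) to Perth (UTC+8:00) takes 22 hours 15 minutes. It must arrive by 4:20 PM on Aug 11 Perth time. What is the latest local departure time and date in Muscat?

2:05 PM on Aug 10

Target arrival in UTC: 4:20 PM − 8:00 = 8:20 AM on Aug 11.
Subtract 22 hours and 15 minutes → departure 10:05 AM UTC on Aug 10.
Muscat is UTC+4:00: 10:05 AM + 4:00 = 2:05 PM on Aug 10.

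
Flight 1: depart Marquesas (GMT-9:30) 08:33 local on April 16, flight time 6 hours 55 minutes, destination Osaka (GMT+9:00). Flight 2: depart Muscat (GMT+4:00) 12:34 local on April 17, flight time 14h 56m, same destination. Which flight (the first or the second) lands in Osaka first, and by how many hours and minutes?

the first, by 22 hours 32 minutes

Flight 1 in UTC: 08:33 + 9:30 = 18:03 on Apr 16.
+6 hours 55 minutes → arrive 00:58 UTC on Apr 17.
Flight 2 in UTC: 12:34 − 4:00 = 08:34 on Apr 17.
+14 hours and 56 minutes → arrive 23:30 UTC on Apr 17.
Flight 1 lands earlier by 22 hours 32 minutes.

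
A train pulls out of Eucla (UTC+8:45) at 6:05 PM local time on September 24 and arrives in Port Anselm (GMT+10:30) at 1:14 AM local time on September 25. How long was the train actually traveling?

Port Anselm is 1:45 ahead of Eucla.
Clock-face elapsed time (ignoring zones) is 7 hours 9 minutes.
Actual elapsed = 7 hours 9 minutes − 1:45 = 5 hours 24 minutes.

5 hours 24 minutes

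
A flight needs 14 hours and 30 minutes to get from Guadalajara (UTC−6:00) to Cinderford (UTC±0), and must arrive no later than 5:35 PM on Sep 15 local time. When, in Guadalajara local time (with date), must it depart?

9:05 PM on Sep 14

Target arrival is already UTC: 5:35 PM on Sep 15.
Subtract 14 hours 30 minutes → departure 3:05 AM UTC on Sep 15.
Guadalajara is UTC−6:00: 3:05 AM − 6:00 = 9:05 PM on Sep 14.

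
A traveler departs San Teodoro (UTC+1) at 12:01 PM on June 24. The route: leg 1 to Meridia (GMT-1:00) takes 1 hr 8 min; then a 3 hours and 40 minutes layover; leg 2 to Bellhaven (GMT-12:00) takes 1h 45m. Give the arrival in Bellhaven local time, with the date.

Convert departure to UTC: 12:01 PM − 1:00 = 11:01 AM UTC on Jun 24.
Add 1 hour and 8 minutes leg 1 → 12:09 PM UTC.
Add 3 hours 40 minutes layover in Meridia → 3:49 PM UTC.
Add 1 hour 45 minutes leg 2 → 5:34 PM UTC.
Bellhaven is UTC−12:00, so local arrival = 5:34 PM − 12:00 = 5:34 AM on Jun 24.

5:34 AM on June 24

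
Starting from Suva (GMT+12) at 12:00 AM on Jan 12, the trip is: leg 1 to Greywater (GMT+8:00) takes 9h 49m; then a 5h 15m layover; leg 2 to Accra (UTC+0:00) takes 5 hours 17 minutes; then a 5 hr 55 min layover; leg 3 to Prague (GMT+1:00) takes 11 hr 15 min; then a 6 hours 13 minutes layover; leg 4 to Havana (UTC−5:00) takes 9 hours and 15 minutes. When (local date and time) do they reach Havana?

11:59 AM on January 13

Convert departure to UTC: 12:00 AM − 12:00 = 12:00 PM UTC on Jan 11.
Add 9 hours 49 minutes leg 1 → 9:49 PM UTC.
Add 5 hours and 15 minutes layover in Greywater → 3:04 AM UTC (Jan 12).
Add 5 hours and 17 minutes leg 2 → 8:21 AM UTC.
Add 5 hours and 55 minutes layover in Accra → 2:16 PM UTC.
Add 11 hours and 15 minutes leg 3 → 1:31 AM UTC (Jan 13).
Add 6 hours 13 minutes layover in Prague → 7:44 AM UTC.
Add 9 hours and 15 minutes leg 4 → 4:59 PM UTC.
Havana is UTC−5:00, so local arrival = 4:59 PM − 5:00 = 11:59 AM on Jan 13.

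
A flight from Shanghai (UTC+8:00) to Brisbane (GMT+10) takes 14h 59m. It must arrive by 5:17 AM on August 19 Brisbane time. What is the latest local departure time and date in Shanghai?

Target arrival in UTC: 5:17 AM − 10:00 = 7:17 PM on Aug 18.
Subtract 14 hours and 59 minutes → departure 4:18 AM UTC on Aug 18.
Shanghai is UTC+8:00: 4:18 AM + 8:00 = 12:18 PM on Aug 18.

12:18 PM on August 18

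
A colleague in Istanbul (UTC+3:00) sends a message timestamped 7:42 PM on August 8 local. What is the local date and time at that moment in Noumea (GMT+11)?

3:42 AM on August 9

In UTC: 7:42 PM − 3:00 = 4:42 PM on Aug 8.
Noumea is UTC+11:00: 4:42 PM + 11:00 = 3:42 AM on Aug 9.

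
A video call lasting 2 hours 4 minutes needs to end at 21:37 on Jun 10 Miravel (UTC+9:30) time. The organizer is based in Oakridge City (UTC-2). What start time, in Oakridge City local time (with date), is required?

08:03 on Jun 10

Target end time in UTC: 21:37 − 9:30 = 12:07 on Jun 10.
Subtract 2 hours and 4 minutes → start 10:03 UTC on Jun 10.
Oakridge City is UTC−2:00: 10:03 − 2:00 = 08:03 on Jun 10.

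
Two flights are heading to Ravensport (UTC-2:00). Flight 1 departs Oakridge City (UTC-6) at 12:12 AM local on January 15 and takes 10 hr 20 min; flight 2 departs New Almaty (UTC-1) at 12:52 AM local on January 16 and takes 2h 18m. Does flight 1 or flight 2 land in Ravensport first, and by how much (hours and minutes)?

the first, by 11 hours 38 minutes

Flight 1 in UTC: 12:12 AM + 6:00 = 6:12 AM on Jan 15.
+10 hours and 20 minutes → arrive 4:32 PM UTC on Jan 15.
Flight 2 in UTC: 12:52 AM + 1:00 = 1:52 AM on Jan 16.
+2 hours and 18 minutes → arrive 4:10 AM UTC on Jan 16.
Flight 1 lands earlier by 11 hours 38 minutes.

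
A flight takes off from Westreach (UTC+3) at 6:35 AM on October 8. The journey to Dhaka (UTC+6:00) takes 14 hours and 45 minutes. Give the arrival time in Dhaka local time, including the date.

12:20 AM on October 9

Convert departure to UTC: 6:35 AM − 3:00 = 3:35 AM UTC on Oct 8.
Add 14 hours and 45 minutes travel time → 6:20 PM UTC.
Dhaka is UTC+6:00, so local arrival = 6:20 PM + 6:00 = 12:20 AM on Oct 9.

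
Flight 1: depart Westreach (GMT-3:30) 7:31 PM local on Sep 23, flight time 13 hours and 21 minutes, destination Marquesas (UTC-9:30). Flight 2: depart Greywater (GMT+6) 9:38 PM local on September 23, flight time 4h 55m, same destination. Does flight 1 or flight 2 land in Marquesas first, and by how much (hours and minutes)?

the second, by 15 hours 49 minutes

Flight 1 in UTC: 7:31 PM + 3:30 = 11:01 PM on Sep 23.
+13 hours 21 minutes → arrive 12:22 PM UTC on Sep 24.
Flight 2 in UTC: 9:38 PM − 6:00 = 3:38 PM on Sep 23.
+4 hours and 55 minutes → arrive 8:33 PM UTC on Sep 23.
Flight 2 lands earlier by 15 hours 49 minutes.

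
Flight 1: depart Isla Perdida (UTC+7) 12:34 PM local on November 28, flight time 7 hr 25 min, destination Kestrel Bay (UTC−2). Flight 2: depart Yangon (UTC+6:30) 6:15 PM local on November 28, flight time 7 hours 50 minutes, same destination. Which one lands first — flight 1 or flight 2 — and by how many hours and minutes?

the first, by 6 hours 36 minutes

Flight 1 in UTC: 12:34 PM − 7:00 = 5:34 AM on Nov 28.
+7 hours and 25 minutes → arrive 12:59 PM UTC on Nov 28.
Flight 2 in UTC: 6:15 PM − 6:30 = 11:45 AM on Nov 28.
+7 hours and 50 minutes → arrive 7:35 PM UTC on Nov 28.
Flight 1 lands earlier by 6 hours 36 minutes.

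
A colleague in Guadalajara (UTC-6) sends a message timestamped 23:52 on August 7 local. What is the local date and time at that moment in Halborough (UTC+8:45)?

In UTC: 23:52 + 6:00 = 05:52 on Aug 8.
Halborough is UTC+8:45: 05:52 + 8:45 = 14:37 on Aug 8.

14:37 on August 8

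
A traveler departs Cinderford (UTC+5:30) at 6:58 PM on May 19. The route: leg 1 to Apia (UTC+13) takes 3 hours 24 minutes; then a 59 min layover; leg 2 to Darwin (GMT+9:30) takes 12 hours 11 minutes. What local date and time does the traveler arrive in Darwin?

3:32 PM on May 20

Convert departure to UTC: 6:58 PM − 5:30 = 1:28 PM UTC on May 19.
Add 3 hours 24 minutes leg 1 → 4:52 PM UTC.
Add 59 minutes layover in Apia → 5:51 PM UTC.
Add 12 hours 11 minutes leg 2 → 6:02 AM UTC (May 20).
Darwin is UTC+9:30, so local arrival = 6:02 AM + 9:30 = 3:32 PM on May 20.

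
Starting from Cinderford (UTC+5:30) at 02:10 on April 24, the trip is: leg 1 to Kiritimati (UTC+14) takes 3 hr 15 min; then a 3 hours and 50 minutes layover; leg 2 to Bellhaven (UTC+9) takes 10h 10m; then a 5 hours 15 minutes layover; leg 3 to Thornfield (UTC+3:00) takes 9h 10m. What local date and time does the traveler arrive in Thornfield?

07:20 on April 25

Convert departure to UTC: 02:10 − 5:30 = 20:40 UTC on Apr 23.
Add 3 hours and 15 minutes leg 1 → 23:55 UTC.
Add 3 hours and 50 minutes layover in Kiritimati → 03:45 UTC (Apr 24).
Add 10 hours 10 minutes leg 2 → 13:55 UTC.
Add 5 hours and 15 minutes layover in Bellhaven → 19:10 UTC.
Add 9 hours 10 minutes leg 3 → 04:20 UTC (Apr 25).
Thornfield is UTC+3:00, so local arrival = 04:20 + 3:00 = 07:20 on Apr 25.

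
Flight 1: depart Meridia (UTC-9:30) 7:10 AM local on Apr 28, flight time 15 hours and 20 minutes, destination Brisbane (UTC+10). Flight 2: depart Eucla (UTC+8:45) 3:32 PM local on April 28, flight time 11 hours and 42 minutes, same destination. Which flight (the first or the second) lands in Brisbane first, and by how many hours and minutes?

the second, by 13 hours 31 minutes

Flight 1 in UTC: 7:10 AM + 9:30 = 4:40 PM on Apr 28.
+15 hours 20 minutes → arrive 8:00 AM UTC on Apr 29.
Flight 2 in UTC: 3:32 PM − 8:45 = 6:47 AM on Apr 28.
+11 hours and 42 minutes → arrive 6:29 PM UTC on Apr 28.
Flight 2 lands earlier by 13 hours 31 minutes.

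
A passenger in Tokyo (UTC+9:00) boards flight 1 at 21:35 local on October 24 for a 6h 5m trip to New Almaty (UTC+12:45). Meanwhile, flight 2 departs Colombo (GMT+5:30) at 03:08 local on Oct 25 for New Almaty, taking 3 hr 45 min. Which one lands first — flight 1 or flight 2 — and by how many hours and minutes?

the first, by 6 hours 43 minutes

Flight 1 in UTC: 21:35 − 9:00 = 12:35 on Oct 24.
+6 hours 5 minutes → arrive 18:40 UTC on Oct 24.
Flight 2 in UTC: 03:08 − 5:30 = 21:38 on Oct 24.
+3 hours and 45 minutes → arrive 01:23 UTC on Oct 25.
Flight 1 lands earlier by 6 hours 43 minutes.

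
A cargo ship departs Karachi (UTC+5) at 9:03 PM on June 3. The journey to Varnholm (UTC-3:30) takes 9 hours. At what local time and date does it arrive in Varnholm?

9:33 PM on Jun 3

Convert departure to UTC: 9:03 PM − 5:00 = 4:03 PM UTC on Jun 3.
Add 9 hours travel time → 1:03 AM UTC (Jun 4).
Varnholm is UTC−3:30, so local arrival = 1:03 AM − 3:30 = 9:33 PM on Jun 3.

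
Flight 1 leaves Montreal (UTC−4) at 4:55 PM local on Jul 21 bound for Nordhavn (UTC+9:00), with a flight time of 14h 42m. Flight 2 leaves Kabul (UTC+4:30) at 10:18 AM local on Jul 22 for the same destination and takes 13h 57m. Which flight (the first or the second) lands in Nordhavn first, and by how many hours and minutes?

Flight 1 in UTC: 4:55 PM + 4:00 = 8:55 PM on Jul 21.
+14 hours and 42 minutes → arrive 11:37 AM UTC on Jul 22.
Flight 2 in UTC: 10:18 AM − 4:30 = 5:48 AM on Jul 22.
+13 hours and 57 minutes → arrive 7:45 PM UTC on Jul 22.
Flight 1 lands earlier by 8 hours 8 minutes.

the first, by 8 hours 8 minutes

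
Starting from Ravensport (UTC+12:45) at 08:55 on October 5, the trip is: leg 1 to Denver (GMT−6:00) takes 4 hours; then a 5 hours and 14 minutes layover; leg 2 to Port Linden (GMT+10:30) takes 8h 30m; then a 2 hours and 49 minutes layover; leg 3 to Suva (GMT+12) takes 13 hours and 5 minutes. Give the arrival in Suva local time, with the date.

Convert departure to UTC: 08:55 − 12:45 = 20:10 UTC on Oct 4.
Add 4 hours leg 1 → 00:10 UTC (Oct 5).
Add 5 hours 14 minutes layover in Denver → 05:24 UTC.
Add 8 hours and 30 minutes leg 2 → 13:54 UTC.
Add 2 hours and 49 minutes layover in Port Linden → 16:43 UTC.
Add 13 hours and 5 minutes leg 3 → 05:48 UTC (Oct 6).
Suva is UTC+12:00, so local arrival = 05:48 + 12:00 = 17:48 on Oct 6.

17:48 on Oct 6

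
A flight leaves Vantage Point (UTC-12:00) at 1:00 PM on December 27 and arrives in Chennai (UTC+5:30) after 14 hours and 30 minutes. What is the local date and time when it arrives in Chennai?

9:00 PM on December 28

Convert departure to UTC: 1:00 PM + 12:00 = 1:00 AM UTC on Dec 28.
Add 14 hours 30 minutes travel time → 3:30 PM UTC.
Chennai is UTC+5:30, so local arrival = 3:30 PM + 5:30 = 9:00 PM on Dec 28.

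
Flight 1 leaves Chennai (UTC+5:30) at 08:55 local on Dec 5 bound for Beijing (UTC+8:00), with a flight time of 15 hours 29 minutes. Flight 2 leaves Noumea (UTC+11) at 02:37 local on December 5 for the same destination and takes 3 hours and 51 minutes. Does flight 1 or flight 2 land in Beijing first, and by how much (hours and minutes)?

Flight 1 in UTC: 08:55 − 5:30 = 03:25 on Dec 5.
+15 hours 29 minutes → arrive 18:54 UTC on Dec 5.
Flight 2 in UTC: 02:37 − 11:00 = 15:37 on Dec 4.
+3 hours 51 minutes → arrive 19:28 UTC on Dec 4.
Flight 2 lands earlier by 23 hours 26 minutes.

the second, by 23 hours 26 minutes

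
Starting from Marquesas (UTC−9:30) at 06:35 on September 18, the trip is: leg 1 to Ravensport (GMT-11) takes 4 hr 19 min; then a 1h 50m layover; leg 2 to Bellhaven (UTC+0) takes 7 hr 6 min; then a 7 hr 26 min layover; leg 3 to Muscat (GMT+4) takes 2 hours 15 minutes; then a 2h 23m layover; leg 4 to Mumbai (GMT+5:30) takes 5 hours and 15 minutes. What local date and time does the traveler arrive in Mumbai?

04:09 on September 20

Convert departure to UTC: 06:35 + 9:30 = 16:05 UTC on Sep 18.
Add 4 hours 19 minutes leg 1 → 20:24 UTC.
Add 1 hour and 50 minutes layover in Ravensport → 22:14 UTC.
Add 7 hours and 6 minutes leg 2 → 05:20 UTC (Sep 19).
Add 7 hours 26 minutes layover in Bellhaven → 12:46 UTC.
Add 2 hours 15 minutes leg 3 → 15:01 UTC.
Add 2 hours 23 minutes layover in Muscat → 17:24 UTC.
Add 5 hours and 15 minutes leg 4 → 22:39 UTC.
Mumbai is UTC+5:30, so local arrival = 22:39 + 5:30 = 04:09 on Sep 20.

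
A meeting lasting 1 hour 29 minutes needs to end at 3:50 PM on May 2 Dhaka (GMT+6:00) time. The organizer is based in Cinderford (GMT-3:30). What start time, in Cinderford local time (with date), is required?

Target end time in UTC: 3:50 PM − 6:00 = 9:50 AM on May 2.
Subtract 1 hour and 29 minutes → start 8:21 AM UTC on May 2.
Cinderford is UTC−3:30: 8:21 AM − 3:30 = 4:51 AM on May 2.

4:51 AM on May 2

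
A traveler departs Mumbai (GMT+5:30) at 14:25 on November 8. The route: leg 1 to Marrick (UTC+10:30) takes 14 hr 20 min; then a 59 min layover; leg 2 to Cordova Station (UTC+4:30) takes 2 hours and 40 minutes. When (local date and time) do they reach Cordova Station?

Convert departure to UTC: 14:25 − 5:30 = 08:55 UTC on Nov 8.
Add 14 hours 20 minutes leg 1 → 23:15 UTC.
Add 59 minutes layover in Marrick → 00:14 UTC (Nov 9).
Add 2 hours and 40 minutes leg 2 → 02:54 UTC.
Cordova Station is UTC+4:30, so local arrival = 02:54 + 4:30 = 07:24 on Nov 9.

07:24 on Nov 9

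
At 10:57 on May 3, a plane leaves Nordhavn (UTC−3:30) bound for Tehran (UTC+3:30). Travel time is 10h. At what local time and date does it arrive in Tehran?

Convert departure to UTC: 10:57 + 3:30 = 14:27 UTC on May 3.
Add 10 hours travel time → 00:27 UTC (May 4).
Tehran is UTC+3:30, so local arrival = 00:27 + 3:30 = 03:57 on May 4.

03:57 on May 4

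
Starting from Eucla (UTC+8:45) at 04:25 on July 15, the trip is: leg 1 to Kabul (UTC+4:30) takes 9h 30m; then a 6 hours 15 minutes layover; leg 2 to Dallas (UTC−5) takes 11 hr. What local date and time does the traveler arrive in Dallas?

17:25 on July 15

Convert departure to UTC: 04:25 − 8:45 = 19:40 UTC on Jul 14.
Add 9 hours and 30 minutes leg 1 → 05:10 UTC (Jul 15).
Add 6 hours 15 minutes layover in Kabul → 11:25 UTC.
Add 11 hours leg 2 → 22:25 UTC.
Dallas is UTC−5:00, so local arrival = 22:25 − 5:00 = 17:25 on Jul 15.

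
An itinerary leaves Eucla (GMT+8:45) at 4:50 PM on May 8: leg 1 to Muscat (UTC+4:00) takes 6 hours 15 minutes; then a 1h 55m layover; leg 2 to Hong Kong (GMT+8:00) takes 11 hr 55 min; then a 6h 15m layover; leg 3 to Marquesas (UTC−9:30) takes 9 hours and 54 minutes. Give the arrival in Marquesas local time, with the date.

10:49 AM on May 9

Convert departure to UTC: 4:50 PM − 8:45 = 8:05 AM UTC on May 8.
Add 6 hours 15 minutes leg 1 → 2:20 PM UTC.
Add 1 hour 55 minutes layover in Muscat → 4:15 PM UTC.
Add 11 hours 55 minutes leg 2 → 4:10 AM UTC (May 9).
Add 6 hours 15 minutes layover in Hong Kong → 10:25 AM UTC.
Add 9 hours 54 minutes leg 3 → 8:19 PM UTC.
Marquesas is UTC−9:30, so local arrival = 8:19 PM − 9:30 = 10:49 AM on May 9.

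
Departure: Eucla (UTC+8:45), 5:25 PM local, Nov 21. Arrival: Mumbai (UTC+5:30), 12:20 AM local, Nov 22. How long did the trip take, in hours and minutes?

Departure in UTC: 5:25 PM − 8:45 = 8:40 AM on Nov 21.
Arrival in UTC: 12:20 AM − 5:30 = 6:50 PM on Nov 21.
Elapsed = 6:50 PM − 8:40 AM = 10 hours 10 minutes.

10 hours 10 minutes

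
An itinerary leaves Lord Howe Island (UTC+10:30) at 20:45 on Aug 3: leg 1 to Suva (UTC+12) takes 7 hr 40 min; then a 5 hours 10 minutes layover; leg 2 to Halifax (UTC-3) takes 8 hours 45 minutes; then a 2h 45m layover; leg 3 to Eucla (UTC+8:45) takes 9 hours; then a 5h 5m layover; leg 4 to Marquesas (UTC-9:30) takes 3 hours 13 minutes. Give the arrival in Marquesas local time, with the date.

Convert departure to UTC: 20:45 − 10:30 = 10:15 UTC on Aug 3.
Add 7 hours 40 minutes leg 1 → 17:55 UTC.
Add 5 hours 10 minutes layover in Suva → 23:05 UTC.
Add 8 hours and 45 minutes leg 2 → 07:50 UTC (Aug 4).
Add 2 hours 45 minutes layover in Halifax → 10:35 UTC.
Add 9 hours leg 3 → 19:35 UTC.
Add 5 hours and 5 minutes layover in Eucla → 00:40 UTC (Aug 5).
Add 3 hours 13 minutes leg 4 → 03:53 UTC.
Marquesas is UTC−9:30, so local arrival = 03:53 − 9:30 = 18:23 on Aug 4.

18:23 on August 4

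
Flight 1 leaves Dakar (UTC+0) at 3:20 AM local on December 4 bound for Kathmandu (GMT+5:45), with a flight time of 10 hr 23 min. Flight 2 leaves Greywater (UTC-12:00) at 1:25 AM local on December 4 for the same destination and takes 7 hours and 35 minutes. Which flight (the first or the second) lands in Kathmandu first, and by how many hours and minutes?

the first, by 7 hours 17 minutes

Flight 1 departs at 3:20 AM UTC (Dec 4).
+10 hours 23 minutes → arrive 1:43 PM UTC on Dec 4.
Flight 2 in UTC: 1:25 AM + 12:00 = 1:25 PM on Dec 4.
+7 hours 35 minutes → arrive 9:00 PM UTC on Dec 4.
Flight 1 lands earlier by 7 hours 17 minutes.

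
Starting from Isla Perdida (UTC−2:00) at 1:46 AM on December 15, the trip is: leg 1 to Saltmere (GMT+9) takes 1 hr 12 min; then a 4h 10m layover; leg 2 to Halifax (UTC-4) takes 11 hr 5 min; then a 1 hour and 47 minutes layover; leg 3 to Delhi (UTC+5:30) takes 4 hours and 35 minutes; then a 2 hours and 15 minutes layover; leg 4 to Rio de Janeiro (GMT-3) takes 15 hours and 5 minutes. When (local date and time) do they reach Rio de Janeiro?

Convert departure to UTC: 1:46 AM + 2:00 = 3:46 AM UTC on Dec 15.
Add 1 hour 12 minutes leg 1 → 4:58 AM UTC.
Add 4 hours 10 minutes layover in Saltmere → 9:08 AM UTC.
Add 11 hours and 5 minutes leg 2 → 8:13 PM UTC.
Add 1 hour and 47 minutes layover in Halifax → 10:00 PM UTC.
Add 4 hours 35 minutes leg 3 → 2:35 AM UTC (Dec 16).
Add 2 hours and 15 minutes layover in Delhi → 4:50 AM UTC.
Add 15 hours and 5 minutes leg 4 → 7:55 PM UTC.
Rio de Janeiro is UTC−3:00, so local arrival = 7:55 PM − 3:00 = 4:55 PM on Dec 16.

4:55 PM on Dec 16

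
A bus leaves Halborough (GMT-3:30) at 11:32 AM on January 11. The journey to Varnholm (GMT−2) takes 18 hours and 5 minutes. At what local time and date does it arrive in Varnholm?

7:07 AM on January 12

Convert departure to UTC: 11:32 AM + 3:30 = 3:02 PM UTC on Jan 11.
Add 18 hours and 5 minutes travel time → 9:07 AM UTC (Jan 12).
Varnholm is UTC−2:00, so local arrival = 9:07 AM − 2:00 = 7:07 AM on Jan 12.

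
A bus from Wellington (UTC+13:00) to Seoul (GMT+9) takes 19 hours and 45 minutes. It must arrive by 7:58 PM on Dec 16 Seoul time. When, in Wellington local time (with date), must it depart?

4:13 AM on December 16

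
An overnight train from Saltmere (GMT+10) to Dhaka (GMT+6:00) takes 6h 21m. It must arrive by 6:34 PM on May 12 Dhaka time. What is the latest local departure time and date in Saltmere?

Target arrival in UTC: 6:34 PM − 6:00 = 12:34 PM on May 12.
Subtract 6 hours and 21 minutes → departure 6:13 AM UTC on May 12.
Saltmere is UTC+10:00: 6:13 AM + 10:00 = 4:13 PM on May 12.

4:13 PM on May 12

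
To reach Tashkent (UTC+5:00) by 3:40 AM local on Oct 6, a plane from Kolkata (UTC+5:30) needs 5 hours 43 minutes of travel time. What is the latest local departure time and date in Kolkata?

Target arrival in UTC: 3:40 AM − 5:00 = 10:40 PM on Oct 5.
Subtract 5 hours and 43 minutes → departure 4:57 PM UTC on Oct 5.
Kolkata is UTC+5:30: 4:57 PM + 5:30 = 10:27 PM on Oct 5.

10:27 PM on October 5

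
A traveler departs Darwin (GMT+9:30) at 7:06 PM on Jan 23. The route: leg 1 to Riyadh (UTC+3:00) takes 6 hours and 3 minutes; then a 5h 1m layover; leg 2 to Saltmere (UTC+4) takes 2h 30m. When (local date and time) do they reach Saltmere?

3:10 AM on January 24

Convert departure to UTC: 7:06 PM − 9:30 = 9:36 AM UTC on Jan 23.
Add 6 hours 3 minutes leg 1 → 3:39 PM UTC.
Add 5 hours 1 minute layover in Riyadh → 8:40 PM UTC.
Add 2 hours 30 minutes leg 2 → 11:10 PM UTC.
Saltmere is UTC+4:00, so local arrival = 11:10 PM + 4:00 = 3:10 AM on Jan 24.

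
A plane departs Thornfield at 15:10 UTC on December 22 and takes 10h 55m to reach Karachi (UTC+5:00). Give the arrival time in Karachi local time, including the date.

Departure is given in UTC: 15:10 on Dec 22.
Add 10 hours 55 minutes → 02:05 UTC (Dec 23).
Karachi is UTC+5:00: 02:05 + 5:00 = 07:05 on Dec 23.

07:05 on December 23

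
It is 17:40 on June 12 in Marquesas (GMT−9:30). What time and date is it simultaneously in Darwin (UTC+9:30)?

12:40 on June 13

In UTC: 17:40 + 9:30 = 03:10 on Jun 13.
Darwin is UTC+9:30: 03:10 + 9:30 = 12:40 on Jun 13.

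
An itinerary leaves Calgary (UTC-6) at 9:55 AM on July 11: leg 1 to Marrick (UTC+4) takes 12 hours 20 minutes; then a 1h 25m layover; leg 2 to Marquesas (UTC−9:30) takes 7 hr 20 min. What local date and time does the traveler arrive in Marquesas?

Convert departure to UTC: 9:55 AM + 6:00 = 3:55 PM UTC on Jul 11.
Add 12 hours 20 minutes leg 1 → 4:15 AM UTC (Jul 12).
Add 1 hour 25 minutes layover in Marrick → 5:40 AM UTC.
Add 7 hours and 20 minutes leg 2 → 1:00 PM UTC.
Marquesas is UTC−9:30, so local arrival = 1:00 PM − 9:30 = 3:30 AM on Jul 12.

3:30 AM on Jul 12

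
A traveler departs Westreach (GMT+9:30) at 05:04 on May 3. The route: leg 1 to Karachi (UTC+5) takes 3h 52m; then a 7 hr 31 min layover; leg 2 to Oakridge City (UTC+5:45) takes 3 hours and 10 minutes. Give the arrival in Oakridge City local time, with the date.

15:52 on May 3

Convert departure to UTC: 05:04 − 9:30 = 19:34 UTC on May 2.
Add 3 hours 52 minutes leg 1 → 23:26 UTC.
Add 7 hours and 31 minutes layover in Karachi → 06:57 UTC (May 3).
Add 3 hours and 10 minutes leg 2 → 10:07 UTC.
Oakridge City is UTC+5:45, so local arrival = 10:07 + 5:45 = 15:52 on May 3.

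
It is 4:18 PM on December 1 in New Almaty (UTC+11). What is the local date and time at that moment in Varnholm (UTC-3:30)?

In UTC: 4:18 PM − 11:00 = 5:18 AM on Dec 1.
Varnholm is UTC−3:30: 5:18 AM − 3:30 = 1:48 AM on Dec 1.

1:48 AM on December 1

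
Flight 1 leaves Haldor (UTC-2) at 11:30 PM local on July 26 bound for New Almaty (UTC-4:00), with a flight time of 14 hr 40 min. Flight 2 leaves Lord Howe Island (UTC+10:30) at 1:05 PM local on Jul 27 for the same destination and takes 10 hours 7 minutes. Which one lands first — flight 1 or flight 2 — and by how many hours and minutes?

the second, by 3 hours 28 minutes

Flight 1 in UTC: 11:30 PM + 2:00 = 1:30 AM on Jul 27.
+14 hours 40 minutes → arrive 4:10 PM UTC on Jul 27.
Flight 2 in UTC: 1:05 PM − 10:30 = 2:35 AM on Jul 27.
+10 hours and 7 minutes → arrive 12:42 PM UTC on Jul 27.
Flight 2 lands earlier by 3 hours 28 minutes.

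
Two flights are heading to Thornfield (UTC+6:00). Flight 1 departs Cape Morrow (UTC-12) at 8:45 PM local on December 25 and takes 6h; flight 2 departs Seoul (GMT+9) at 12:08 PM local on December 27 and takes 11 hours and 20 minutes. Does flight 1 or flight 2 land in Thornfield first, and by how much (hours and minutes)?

the first, by 23 hours 43 minutes

Flight 1 in UTC: 8:45 PM + 12:00 = 8:45 AM on Dec 26.
+6 hours → arrive 2:45 PM UTC on Dec 26.
Flight 2 in UTC: 12:08 PM − 9:00 = 3:08 AM on Dec 27.
+11 hours 20 minutes → arrive 2:28 PM UTC on Dec 27.
Flight 1 lands earlier by 23 hours 43 minutes.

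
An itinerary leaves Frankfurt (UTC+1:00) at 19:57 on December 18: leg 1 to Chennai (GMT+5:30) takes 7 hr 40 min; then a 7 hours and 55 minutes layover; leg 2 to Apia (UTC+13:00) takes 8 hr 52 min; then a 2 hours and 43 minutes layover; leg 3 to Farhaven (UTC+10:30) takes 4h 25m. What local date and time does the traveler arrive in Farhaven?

13:02 on December 20

Convert departure to UTC: 19:57 − 1:00 = 18:57 UTC on Dec 18.
Add 7 hours and 40 minutes leg 1 → 02:37 UTC (Dec 19).
Add 7 hours 55 minutes layover in Chennai → 10:32 UTC.
Add 8 hours 52 minutes leg 2 → 19:24 UTC.
Add 2 hours 43 minutes layover in Apia → 22:07 UTC.
Add 4 hours 25 minutes leg 3 → 02:32 UTC (Dec 20).
Farhaven is UTC+10:30, so local arrival = 02:32 + 10:30 = 13:02 on Dec 20.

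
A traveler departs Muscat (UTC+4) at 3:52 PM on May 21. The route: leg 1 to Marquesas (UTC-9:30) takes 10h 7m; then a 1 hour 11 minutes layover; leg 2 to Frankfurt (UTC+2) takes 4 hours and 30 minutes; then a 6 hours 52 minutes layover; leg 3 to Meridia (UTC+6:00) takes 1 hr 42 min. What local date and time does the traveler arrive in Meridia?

6:14 PM on May 22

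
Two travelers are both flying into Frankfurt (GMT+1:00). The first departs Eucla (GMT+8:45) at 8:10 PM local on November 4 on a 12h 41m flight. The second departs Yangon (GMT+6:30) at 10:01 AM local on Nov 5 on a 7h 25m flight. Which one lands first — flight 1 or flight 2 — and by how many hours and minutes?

Flight 1 in UTC: 8:10 PM − 8:45 = 11:25 AM on Nov 4.
+12 hours 41 minutes → arrive 12:06 AM UTC on Nov 5.
Flight 2 in UTC: 10:01 AM − 6:30 = 3:31 AM on Nov 5.
+7 hours and 25 minutes → arrive 10:56 AM UTC on Nov 5.
Flight 1 lands earlier by 10 hours 50 minutes.

the first, by 10 hours 50 minutes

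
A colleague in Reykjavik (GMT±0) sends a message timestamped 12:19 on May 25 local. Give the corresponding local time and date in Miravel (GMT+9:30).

Miravel is 9:30 ahead of Reykjavik.
Shift by the zone difference: 12:19 + 9:30 = 21:49 on May 25 in Miravel.

21:49 on May 25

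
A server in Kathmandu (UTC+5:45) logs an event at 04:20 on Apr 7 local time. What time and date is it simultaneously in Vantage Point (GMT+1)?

23:35 on April 6

In UTC: 04:20 − 5:45 = 22:35 on Apr 6.
Vantage Point is UTC+1:00: 22:35 + 1:00 = 23:35 on Apr 6.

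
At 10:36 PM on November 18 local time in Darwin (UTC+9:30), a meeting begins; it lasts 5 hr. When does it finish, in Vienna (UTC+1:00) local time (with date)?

Convert start to UTC: 10:36 PM − 9:30 = 1:06 PM UTC on Nov 18.
Add 5 hours duration → 6:06 PM UTC.
Vienna is UTC+1:00, so local end time = 6:06 PM + 1:00 = 7:06 PM on Nov 18.

7:06 PM on Nov 18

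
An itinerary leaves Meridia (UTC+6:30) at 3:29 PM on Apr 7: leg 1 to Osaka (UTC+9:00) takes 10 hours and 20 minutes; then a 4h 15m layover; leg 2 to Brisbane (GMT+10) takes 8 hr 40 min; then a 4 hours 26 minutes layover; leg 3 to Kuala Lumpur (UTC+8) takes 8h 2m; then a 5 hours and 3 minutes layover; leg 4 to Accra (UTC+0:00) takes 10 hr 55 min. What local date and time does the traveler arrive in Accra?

12:40 PM on April 9

Convert departure to UTC: 3:29 PM − 6:30 = 8:59 AM UTC on Apr 7.
Add 10 hours 20 minutes leg 1 → 7:19 PM UTC.
Add 4 hours and 15 minutes layover in Osaka → 11:34 PM UTC.
Add 8 hours and 40 minutes leg 2 → 8:14 AM UTC (Apr 8).
Add 4 hours and 26 minutes layover in Brisbane → 12:40 PM UTC.
Add 8 hours and 2 minutes leg 3 → 8:42 PM UTC.
Add 5 hours and 3 minutes layover in Kuala Lumpur → 1:45 AM UTC (Apr 9).
Add 10 hours and 55 minutes leg 4 → 12:40 PM UTC.
Accra is UTC+0, so local arrival is the same: 12:40 PM on Apr 9.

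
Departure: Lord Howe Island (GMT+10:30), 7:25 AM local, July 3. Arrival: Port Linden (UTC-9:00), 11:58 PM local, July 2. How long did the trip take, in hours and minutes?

Departure in UTC: 7:25 AM − 10:30 = 8:55 PM on Jul 2.
Arrival in UTC: 11:58 PM + 9:00 = 8:58 AM on Jul 3.
Elapsed = 8:58 AM − 8:55 PM (+1 day) = 12 hours 3 minutes.

12 hours 3 minutes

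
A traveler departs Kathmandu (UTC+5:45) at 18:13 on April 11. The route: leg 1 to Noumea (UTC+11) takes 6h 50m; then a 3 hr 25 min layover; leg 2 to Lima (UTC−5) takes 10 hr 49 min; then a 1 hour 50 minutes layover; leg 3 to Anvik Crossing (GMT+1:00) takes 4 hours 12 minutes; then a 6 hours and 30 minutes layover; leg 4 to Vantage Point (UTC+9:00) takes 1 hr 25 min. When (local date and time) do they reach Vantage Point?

Convert departure to UTC: 18:13 − 5:45 = 12:28 UTC on Apr 11.
Add 6 hours 50 minutes leg 1 → 19:18 UTC.
Add 3 hours 25 minutes layover in Noumea → 22:43 UTC.
Add 10 hours and 49 minutes leg 2 → 09:32 UTC (Apr 12).
Add 1 hour and 50 minutes layover in Lima → 11:22 UTC.
Add 4 hours 12 minutes leg 3 → 15:34 UTC.
Add 6 hours and 30 minutes layover in Anvik Crossing → 22:04 UTC.
Add 1 hour 25 minutes leg 4 → 23:29 UTC.
Vantage Point is UTC+9:00, so local arrival = 23:29 + 9:00 = 08:29 on Apr 13.

08:29 on Apr 13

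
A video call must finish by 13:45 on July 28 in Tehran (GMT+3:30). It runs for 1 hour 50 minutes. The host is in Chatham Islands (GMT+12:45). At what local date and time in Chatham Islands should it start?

Target end time in UTC: 13:45 − 3:30 = 10:15 on Jul 28.
Subtract 1 hour and 50 minutes → start 08:25 UTC on Jul 28.
Chatham Islands is UTC+12:45: 08:25 + 12:45 = 21:10 on Jul 28.

21:10 on Jul 28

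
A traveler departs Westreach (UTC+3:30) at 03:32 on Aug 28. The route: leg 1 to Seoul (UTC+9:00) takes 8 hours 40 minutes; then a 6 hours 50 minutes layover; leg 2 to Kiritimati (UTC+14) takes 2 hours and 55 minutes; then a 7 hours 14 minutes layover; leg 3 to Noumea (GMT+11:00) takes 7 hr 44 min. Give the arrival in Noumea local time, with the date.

20:25 on August 29

Convert departure to UTC: 03:32 − 3:30 = 00:02 UTC on Aug 28.
Add 8 hours and 40 minutes leg 1 → 08:42 UTC.
Add 6 hours and 50 minutes layover in Seoul → 15:32 UTC.
Add 2 hours and 55 minutes leg 2 → 18:27 UTC.
Add 7 hours 14 minutes layover in Kiritimati → 01:41 UTC (Aug 29).
Add 7 hours and 44 minutes leg 3 → 09:25 UTC.
Noumea is UTC+11:00, so local arrival = 09:25 + 11:00 = 20:25 on Aug 29.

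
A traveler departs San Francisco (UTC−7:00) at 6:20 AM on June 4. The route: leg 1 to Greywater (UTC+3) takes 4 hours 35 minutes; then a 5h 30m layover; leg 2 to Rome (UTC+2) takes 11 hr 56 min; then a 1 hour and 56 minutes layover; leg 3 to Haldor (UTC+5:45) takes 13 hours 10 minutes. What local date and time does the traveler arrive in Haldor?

8:12 AM on Jun 6

Convert departure to UTC: 6:20 AM + 7:00 = 1:20 PM UTC on Jun 4.
Add 4 hours and 35 minutes leg 1 → 5:55 PM UTC.
Add 5 hours and 30 minutes layover in Greywater → 11:25 PM UTC.
Add 11 hours 56 minutes leg 2 → 11:21 AM UTC (Jun 5).
Add 1 hour and 56 minutes layover in Rome → 1:17 PM UTC.
Add 13 hours 10 minutes leg 3 → 2:27 AM UTC (Jun 6).
Haldor is UTC+5:45, so local arrival = 2:27 AM + 5:45 = 8:12 AM on Jun 6.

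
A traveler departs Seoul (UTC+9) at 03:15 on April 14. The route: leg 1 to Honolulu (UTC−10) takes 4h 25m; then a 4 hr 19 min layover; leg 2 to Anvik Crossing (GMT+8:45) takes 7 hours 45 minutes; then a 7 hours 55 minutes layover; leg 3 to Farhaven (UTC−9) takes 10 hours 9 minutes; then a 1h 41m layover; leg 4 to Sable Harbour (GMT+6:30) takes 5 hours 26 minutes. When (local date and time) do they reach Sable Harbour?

Convert departure to UTC: 03:15 − 9:00 = 18:15 UTC on Apr 13.
Add 4 hours and 25 minutes leg 1 → 22:40 UTC.
Add 4 hours 19 minutes layover in Honolulu → 02:59 UTC (Apr 14).
Add 7 hours 45 minutes leg 2 → 10:44 UTC.
Add 7 hours and 55 minutes layover in Anvik Crossing → 18:39 UTC.
Add 10 hours 9 minutes leg 3 → 04:48 UTC (Apr 15).
Add 1 hour and 41 minutes layover in Farhaven → 06:29 UTC.
Add 5 hours 26 minutes leg 4 → 11:55 UTC.
Sable Harbour is UTC+6:30, so local arrival = 11:55 + 6:30 = 18:25 on Apr 15.

18:25 on April 15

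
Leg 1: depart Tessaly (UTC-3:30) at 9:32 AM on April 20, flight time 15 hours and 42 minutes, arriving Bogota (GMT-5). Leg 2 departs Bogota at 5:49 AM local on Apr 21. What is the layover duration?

Convert departure to UTC: 9:32 AM + 3:30 = 1:02 PM UTC on Apr 20.
Add 15 hours and 42 minutes flight time → 4:44 AM UTC (Apr 21).
Bogota is UTC−5:00, so local arrival = 4:44 AM − 5:00 = 11:44 PM on Apr 20.
Layover = 5:49 AM − 11:44 PM (+1 day) = 6 hours 5 minutes.

6 hours 5 minutes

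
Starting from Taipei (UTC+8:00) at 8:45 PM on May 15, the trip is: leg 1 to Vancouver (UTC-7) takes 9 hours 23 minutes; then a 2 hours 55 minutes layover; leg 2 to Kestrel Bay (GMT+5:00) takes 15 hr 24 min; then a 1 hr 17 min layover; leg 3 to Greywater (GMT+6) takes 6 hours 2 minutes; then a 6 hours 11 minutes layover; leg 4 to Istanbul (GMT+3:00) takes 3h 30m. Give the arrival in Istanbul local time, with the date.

Convert departure to UTC: 8:45 PM − 8:00 = 12:45 PM UTC on May 15.
Add 9 hours 23 minutes leg 1 → 10:08 PM UTC.
Add 2 hours and 55 minutes layover in Vancouver → 1:03 AM UTC (May 16).
Add 15 hours and 24 minutes leg 2 → 4:27 PM UTC.
Add 1 hour 17 minutes layover in Kestrel Bay → 5:44 PM UTC.
Add 6 hours and 2 minutes leg 3 → 11:46 PM UTC.
Add 6 hours and 11 minutes layover in Greywater → 5:57 AM UTC (May 17).
Add 3 hours 30 minutes leg 4 → 9:27 AM UTC.
Istanbul is UTC+3:00, so local arrival = 9:27 AM + 3:00 = 12:27 PM on May 17.

12:27 PM on May 17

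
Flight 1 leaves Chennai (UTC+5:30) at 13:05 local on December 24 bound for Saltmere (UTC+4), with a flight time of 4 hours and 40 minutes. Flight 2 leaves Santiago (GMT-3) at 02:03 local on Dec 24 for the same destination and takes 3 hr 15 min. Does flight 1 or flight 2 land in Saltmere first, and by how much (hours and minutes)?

the second, by 3 hours 57 minutes

Flight 1 in UTC: 13:05 − 5:30 = 07:35 on Dec 24.
+4 hours 40 minutes → arrive 12:15 UTC on Dec 24.
Flight 2 in UTC: 02:03 + 3:00 = 05:03 on Dec 24.
+3 hours and 15 minutes → arrive 08:18 UTC on Dec 24.
Flight 2 lands earlier by 3 hours 57 minutes.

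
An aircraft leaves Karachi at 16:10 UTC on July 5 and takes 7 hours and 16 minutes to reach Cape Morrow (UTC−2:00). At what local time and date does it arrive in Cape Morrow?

Departure is given in UTC: 16:10 on Jul 5.
Add 7 hours and 16 minutes → 23:26 UTC.
Cape Morrow is UTC−2:00: 23:26 − 2:00 = 21:26 on Jul 5.

21:26 on July 5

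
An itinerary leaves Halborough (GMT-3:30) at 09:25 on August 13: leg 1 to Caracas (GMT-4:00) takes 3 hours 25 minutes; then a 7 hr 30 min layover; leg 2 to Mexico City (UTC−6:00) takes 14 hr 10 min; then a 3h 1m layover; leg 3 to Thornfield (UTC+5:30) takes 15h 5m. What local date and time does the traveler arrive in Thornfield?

13:36 on August 15

Convert departure to UTC: 09:25 + 3:30 = 12:55 UTC on Aug 13.
Add 3 hours 25 minutes leg 1 → 16:20 UTC.
Add 7 hours and 30 minutes layover in Caracas → 23:50 UTC.
Add 14 hours 10 minutes leg 2 → 14:00 UTC (Aug 14).
Add 3 hours and 1 minute layover in Mexico City → 17:01 UTC.
Add 15 hours and 5 minutes leg 3 → 08:06 UTC (Aug 15).
Thornfield is UTC+5:30, so local arrival = 08:06 + 5:30 = 13:36 on Aug 15.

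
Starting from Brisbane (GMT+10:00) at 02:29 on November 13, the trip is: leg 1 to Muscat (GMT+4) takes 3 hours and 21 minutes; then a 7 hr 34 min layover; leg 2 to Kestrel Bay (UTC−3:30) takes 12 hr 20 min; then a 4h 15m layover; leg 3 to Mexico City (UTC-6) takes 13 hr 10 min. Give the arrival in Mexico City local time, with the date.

Convert departure to UTC: 02:29 − 10:00 = 16:29 UTC on Nov 12.
Add 3 hours 21 minutes leg 1 → 19:50 UTC.
Add 7 hours 34 minutes layover in Muscat → 03:24 UTC (Nov 13).
Add 12 hours 20 minutes leg 2 → 15:44 UTC.
Add 4 hours 15 minutes layover in Kestrel Bay → 19:59 UTC.
Add 13 hours and 10 minutes leg 3 → 09:09 UTC (Nov 14).
Mexico City is UTC−6:00, so local arrival = 09:09 − 6:00 = 03:09 on Nov 14.

03:09 on Nov 14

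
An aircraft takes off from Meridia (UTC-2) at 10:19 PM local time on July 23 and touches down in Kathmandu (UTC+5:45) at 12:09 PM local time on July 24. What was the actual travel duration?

Departure in UTC: 10:19 PM + 2:00 = 12:19 AM on Jul 24.
Arrival in UTC: 12:09 PM − 5:45 = 6:24 AM on Jul 24.
Elapsed = 6:24 AM − 12:19 AM = 6 hours 5 minutes.

6 hours 5 minutes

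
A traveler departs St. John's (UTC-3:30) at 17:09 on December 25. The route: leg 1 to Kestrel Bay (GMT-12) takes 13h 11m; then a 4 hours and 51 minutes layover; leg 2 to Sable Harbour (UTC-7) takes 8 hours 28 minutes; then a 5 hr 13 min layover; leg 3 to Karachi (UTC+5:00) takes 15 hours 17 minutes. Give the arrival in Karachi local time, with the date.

Convert departure to UTC: 17:09 + 3:30 = 20:39 UTC on Dec 25.
Add 13 hours 11 minutes leg 1 → 09:50 UTC (Dec 26).
Add 4 hours 51 minutes layover in Kestrel Bay → 14:41 UTC.
Add 8 hours 28 minutes leg 2 → 23:09 UTC.
Add 5 hours and 13 minutes layover in Sable Harbour → 04:22 UTC (Dec 27).
Add 15 hours and 17 minutes leg 3 → 19:39 UTC.
Karachi is UTC+5:00, so local arrival = 19:39 + 5:00 = 00:39 on Dec 28.

00:39 on December 28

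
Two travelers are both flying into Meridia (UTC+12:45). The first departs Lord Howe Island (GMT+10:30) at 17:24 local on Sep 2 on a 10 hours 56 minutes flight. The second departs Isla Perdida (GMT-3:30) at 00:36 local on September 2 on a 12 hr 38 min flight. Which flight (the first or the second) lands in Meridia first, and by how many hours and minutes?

the second, by 1 hour 6 minutes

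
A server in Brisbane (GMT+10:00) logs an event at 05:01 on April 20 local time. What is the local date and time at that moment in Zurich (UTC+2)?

21:01 on April 19

In UTC: 05:01 − 10:00 = 19:01 on Apr 19.
Zurich is UTC+2:00: 19:01 + 2:00 = 21:01 on Apr 19.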